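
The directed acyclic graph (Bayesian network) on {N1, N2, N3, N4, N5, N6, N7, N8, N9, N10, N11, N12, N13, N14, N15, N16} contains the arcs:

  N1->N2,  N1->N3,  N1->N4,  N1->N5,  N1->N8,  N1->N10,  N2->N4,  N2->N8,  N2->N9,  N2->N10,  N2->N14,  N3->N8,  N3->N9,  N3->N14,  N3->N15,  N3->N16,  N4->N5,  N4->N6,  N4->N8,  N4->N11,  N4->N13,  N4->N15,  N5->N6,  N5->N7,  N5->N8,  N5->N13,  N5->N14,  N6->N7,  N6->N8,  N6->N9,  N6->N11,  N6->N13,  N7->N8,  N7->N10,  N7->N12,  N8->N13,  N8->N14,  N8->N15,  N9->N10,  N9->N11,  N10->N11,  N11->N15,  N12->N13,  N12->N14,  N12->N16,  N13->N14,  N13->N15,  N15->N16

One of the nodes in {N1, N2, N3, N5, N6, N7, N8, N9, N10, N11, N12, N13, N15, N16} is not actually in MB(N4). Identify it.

N16

N4's parents: N1, N2.
N4's children: N5, N6, N8, N11, N13, N15.
For each child, the remaining parents (spouses of N4):
  N5: N1
  N6: N5
  N8: N1, N2, N3, N5, N6, N7
  N11: N6, N9, N10
  N13: N5, N6, N8, N12
  N15: N3, N8, N11, N13
MB(N4) = {N1, N2, N3, N5, N6, N7, N8, N9, N10, N11, N12, N13, N15}.
N16 is neither a parent, child, nor co-parent of N4, so it does not belong.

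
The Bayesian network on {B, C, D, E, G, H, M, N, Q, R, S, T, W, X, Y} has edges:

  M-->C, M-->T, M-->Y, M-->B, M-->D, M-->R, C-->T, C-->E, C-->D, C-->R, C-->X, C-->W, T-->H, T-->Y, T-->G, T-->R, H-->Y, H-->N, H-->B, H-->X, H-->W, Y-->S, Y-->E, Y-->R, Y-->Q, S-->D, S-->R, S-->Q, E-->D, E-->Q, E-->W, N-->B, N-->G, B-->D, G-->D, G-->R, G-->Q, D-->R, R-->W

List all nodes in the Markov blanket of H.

H has children B, N, W, X, Y.
H's parents: T.
For each child, the remaining parents (spouses of H):
  Y also has parents M, T.
  N: no additional parents.
  B's other parents are M, N.
  parents(X) \ {H} = {C}.
  W also has parents C, E, R.
Taking the union gives {B, C, E, M, N, R, T, W, X, Y}.

{B, C, E, M, N, R, T, W, X, Y}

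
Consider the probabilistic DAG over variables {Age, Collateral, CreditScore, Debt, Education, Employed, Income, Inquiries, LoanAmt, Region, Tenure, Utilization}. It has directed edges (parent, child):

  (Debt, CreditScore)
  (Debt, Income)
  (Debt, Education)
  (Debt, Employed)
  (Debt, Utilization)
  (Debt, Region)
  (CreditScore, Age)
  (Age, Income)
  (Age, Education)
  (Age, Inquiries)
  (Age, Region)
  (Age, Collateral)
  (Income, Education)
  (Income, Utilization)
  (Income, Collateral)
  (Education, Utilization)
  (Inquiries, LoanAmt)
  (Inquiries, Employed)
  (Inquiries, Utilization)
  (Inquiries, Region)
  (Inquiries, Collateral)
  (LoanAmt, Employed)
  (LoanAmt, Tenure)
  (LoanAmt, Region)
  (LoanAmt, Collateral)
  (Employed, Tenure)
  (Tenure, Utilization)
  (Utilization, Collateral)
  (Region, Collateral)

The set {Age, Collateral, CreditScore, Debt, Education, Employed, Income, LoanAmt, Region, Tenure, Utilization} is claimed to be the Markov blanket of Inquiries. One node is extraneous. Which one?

The Markov blanket of a node is its parents, its children, and the other parents of its children.
Parents of Inquiries: Age.
Inquiries has children Collateral, Employed, LoanAmt, Region, Utilization.
Co-parents of Inquiries (other parents of its children):
  LoanAmt: —
  Employed: Debt, LoanAmt
  Utilization: Debt, Education, Income, Tenure
  Region: Age, Debt, LoanAmt
  Collateral: Age, Income, LoanAmt, Region, Utilization
MB(Inquiries) = {Age, Collateral, Debt, Education, Employed, Income, LoanAmt, Region, Tenure, Utilization}.
CreditScore is neither a parent, child, nor co-parent of Inquiries, so it does not belong.

CreditScore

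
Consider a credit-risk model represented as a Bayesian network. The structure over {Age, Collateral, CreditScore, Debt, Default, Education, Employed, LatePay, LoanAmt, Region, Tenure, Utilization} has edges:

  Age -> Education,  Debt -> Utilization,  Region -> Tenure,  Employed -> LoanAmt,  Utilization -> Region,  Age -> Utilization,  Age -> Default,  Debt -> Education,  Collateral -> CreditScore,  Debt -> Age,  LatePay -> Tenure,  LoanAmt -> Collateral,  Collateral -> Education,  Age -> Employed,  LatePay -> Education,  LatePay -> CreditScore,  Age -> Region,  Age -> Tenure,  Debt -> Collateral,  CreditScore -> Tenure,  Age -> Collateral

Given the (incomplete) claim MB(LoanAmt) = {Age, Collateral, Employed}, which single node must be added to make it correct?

Debt

LoanAmt's parents: Employed.
LoanAmt has child Collateral.
Co-parents of LoanAmt (other parents of its children):
  parents(Collateral) \ {LoanAmt} = {Age, Debt}.
MB(LoanAmt) = {Age, Collateral, Debt, Employed}.
Comparing with the claimed set, Debt is missing.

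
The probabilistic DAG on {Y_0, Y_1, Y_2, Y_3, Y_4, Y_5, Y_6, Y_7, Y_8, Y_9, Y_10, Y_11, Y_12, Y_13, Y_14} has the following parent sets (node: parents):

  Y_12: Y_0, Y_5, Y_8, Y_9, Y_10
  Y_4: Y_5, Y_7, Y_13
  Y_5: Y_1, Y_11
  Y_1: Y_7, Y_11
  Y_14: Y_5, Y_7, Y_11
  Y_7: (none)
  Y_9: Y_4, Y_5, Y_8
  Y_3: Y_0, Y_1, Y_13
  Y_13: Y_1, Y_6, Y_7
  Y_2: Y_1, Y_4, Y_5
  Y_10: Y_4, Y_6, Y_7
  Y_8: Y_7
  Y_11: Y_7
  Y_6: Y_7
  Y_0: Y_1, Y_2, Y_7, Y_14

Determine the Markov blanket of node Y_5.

Y_5 has parents Y_1, Y_11.
Y_5 has children Y_2, Y_4, Y_9, Y_12, Y_14.
For each child, the remaining parents (spouses of Y_5):
  Y_4's other parents are Y_7, Y_13.
  Y_14 also has parents Y_7, Y_11.
  Y_9's other parents are Y_4, Y_8.
  Y_2 also has parents Y_1, Y_4.
  Y_12 also has parents Y_0, Y_8, Y_9, Y_10.
MB(Y_5) = {Y_0, Y_1, Y_2, Y_4, Y_7, Y_8, Y_9, Y_10, Y_11, Y_12, Y_13, Y_14}.

{Y_0, Y_1, Y_2, Y_4, Y_7, Y_8, Y_9, Y_10, Y_11, Y_12, Y_13, Y_14}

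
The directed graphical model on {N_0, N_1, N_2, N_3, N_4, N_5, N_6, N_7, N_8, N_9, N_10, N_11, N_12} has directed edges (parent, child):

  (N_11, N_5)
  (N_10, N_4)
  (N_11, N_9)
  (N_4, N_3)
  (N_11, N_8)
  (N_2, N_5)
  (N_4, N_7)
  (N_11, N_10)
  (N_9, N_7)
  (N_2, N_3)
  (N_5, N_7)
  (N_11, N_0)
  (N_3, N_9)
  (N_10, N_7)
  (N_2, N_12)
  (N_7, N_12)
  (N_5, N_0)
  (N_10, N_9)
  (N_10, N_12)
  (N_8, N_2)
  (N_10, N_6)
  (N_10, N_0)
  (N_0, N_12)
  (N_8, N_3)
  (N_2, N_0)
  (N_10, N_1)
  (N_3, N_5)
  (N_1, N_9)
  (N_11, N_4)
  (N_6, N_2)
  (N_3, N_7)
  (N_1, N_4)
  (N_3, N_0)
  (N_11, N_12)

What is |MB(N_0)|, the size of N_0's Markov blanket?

Recall MB(v) = parents ∪ children ∪ spouses, where spouses are the other parents of v's children.
Pa(N_0) = {N_2, N_3, N_5, N_10, N_11}.
Ch(N_0) = {N_12}.
Co-parents of N_0 (other parents of its children):
  N_12 also has parents N_2, N_7, N_10, N_11.
MB(N_0) = {N_2, N_3, N_5, N_7, N_10, N_11, N_12}, which has 7 nodes.

7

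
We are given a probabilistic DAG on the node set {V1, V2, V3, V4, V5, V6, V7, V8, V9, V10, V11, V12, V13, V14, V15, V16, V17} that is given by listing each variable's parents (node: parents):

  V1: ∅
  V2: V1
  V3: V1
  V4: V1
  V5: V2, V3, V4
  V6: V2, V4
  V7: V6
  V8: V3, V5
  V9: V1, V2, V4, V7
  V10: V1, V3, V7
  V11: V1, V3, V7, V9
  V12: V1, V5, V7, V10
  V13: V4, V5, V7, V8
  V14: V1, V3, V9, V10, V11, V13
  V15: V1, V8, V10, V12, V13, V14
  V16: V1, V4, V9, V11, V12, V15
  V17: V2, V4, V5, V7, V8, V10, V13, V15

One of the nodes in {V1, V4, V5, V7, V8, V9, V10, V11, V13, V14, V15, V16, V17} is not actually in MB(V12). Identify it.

Parents of V12: V1, V5, V7, V10.
V12's children: V15, V16.
Other parents of V12's children:
  V15 also has parents V1, V8, V10, V13, V14.
  V16 also has parents V1, V4, V9, V11, V15.
MB(V12) = {V1, V4, V5, V7, V8, V9, V10, V11, V13, V14, V15, V16}.
V17 is neither a parent, child, nor co-parent of V12, so it does not belong.

V17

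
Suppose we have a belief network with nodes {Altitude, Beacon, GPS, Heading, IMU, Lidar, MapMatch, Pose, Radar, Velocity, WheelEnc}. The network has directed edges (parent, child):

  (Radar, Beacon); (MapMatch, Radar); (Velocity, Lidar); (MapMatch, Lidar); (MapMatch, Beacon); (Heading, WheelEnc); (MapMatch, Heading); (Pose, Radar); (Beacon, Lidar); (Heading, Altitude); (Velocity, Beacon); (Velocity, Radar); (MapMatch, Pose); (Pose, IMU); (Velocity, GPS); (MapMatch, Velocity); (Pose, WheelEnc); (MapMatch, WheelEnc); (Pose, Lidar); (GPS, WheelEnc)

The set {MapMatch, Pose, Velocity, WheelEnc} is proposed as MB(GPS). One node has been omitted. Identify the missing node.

Heading

GPS's children: WheelEnc.
GPS has parent Velocity.
Co-parents of GPS (other parents of its children):
  WheelEnc also has parents Heading, MapMatch, Pose.
MB(GPS) = {Heading, MapMatch, Pose, Velocity, WheelEnc}.
Comparing with the claimed set, Heading is missing.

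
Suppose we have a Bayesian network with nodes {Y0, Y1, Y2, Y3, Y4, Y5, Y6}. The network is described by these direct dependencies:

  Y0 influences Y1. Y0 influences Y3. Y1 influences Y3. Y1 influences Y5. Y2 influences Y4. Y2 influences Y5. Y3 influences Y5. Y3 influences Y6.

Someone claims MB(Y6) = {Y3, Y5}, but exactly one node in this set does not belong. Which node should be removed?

Recall MB(v) = parents ∪ children ∪ spouses, where spouses are the other parents of v's children.
Pa(Y6) = {Y3}.
Children of Y6: none.
Y6 has no children, so there are no co-parents.
MB(Y6) = {Y3}.
Y5 is neither a parent, child, nor co-parent of Y6, so it does not belong.

Y5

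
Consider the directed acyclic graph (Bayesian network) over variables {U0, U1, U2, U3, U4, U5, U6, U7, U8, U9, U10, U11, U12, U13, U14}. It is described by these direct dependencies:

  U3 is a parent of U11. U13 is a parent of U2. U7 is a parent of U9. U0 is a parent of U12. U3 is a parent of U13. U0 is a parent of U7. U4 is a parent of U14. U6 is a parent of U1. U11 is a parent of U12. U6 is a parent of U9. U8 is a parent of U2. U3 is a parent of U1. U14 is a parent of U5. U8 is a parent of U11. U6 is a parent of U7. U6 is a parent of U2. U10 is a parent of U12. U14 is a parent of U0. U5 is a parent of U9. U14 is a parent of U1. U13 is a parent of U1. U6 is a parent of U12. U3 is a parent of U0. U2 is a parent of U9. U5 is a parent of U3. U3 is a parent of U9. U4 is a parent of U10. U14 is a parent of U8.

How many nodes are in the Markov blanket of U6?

A node's Markov blanket = Pa ∪ Ch ∪ (parents of Ch other than the node itself).
Parents of U6: none.
Ch(U6) = {U1, U2, U7, U9, U12}.
Parents of each child, excluding U6:
  U2: U8, U13
  U7: U0
  U9: U2, U3, U5, U7
  U1: U3, U13, U14
  U12: U0, U10, U11
MB(U6) = {U0, U1, U2, U3, U5, U7, U8, U9, U10, U11, U12, U13, U14}, which has 13 nodes.

13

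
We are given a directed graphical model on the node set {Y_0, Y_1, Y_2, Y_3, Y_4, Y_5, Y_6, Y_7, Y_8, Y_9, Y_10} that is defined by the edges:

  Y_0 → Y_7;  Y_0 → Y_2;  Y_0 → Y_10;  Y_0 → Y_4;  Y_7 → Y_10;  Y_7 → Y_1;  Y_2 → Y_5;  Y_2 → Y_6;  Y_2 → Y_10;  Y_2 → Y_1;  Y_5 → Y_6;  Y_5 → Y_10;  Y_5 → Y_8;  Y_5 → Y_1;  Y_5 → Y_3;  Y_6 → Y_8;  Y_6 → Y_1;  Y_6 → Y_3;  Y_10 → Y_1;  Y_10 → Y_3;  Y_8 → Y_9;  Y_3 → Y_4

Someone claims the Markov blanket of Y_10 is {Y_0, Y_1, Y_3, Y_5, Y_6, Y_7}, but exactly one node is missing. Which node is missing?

The Markov blanket of a node is its parents, its children, and the other parents of its children.
Y_10 has parents Y_0, Y_2, Y_5, Y_7.
Y_10's children: Y_1, Y_3.
Other parents of Y_10's children:
  Y_1 also has parents Y_2, Y_5, Y_6, Y_7.
  Y_3's other parents are Y_5, Y_6.
MB(Y_10) = {Y_0, Y_1, Y_2, Y_3, Y_5, Y_6, Y_7}.
Comparing with the claimed set, Y_2 is missing.

Y_2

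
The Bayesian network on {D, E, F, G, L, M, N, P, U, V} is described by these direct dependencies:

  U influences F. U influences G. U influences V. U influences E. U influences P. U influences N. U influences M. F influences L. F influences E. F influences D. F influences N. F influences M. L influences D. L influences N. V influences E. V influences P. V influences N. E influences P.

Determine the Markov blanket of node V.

Pa(V) = {U}.
V has children E, N, P.
Other parents of V's children:
  E's other parents are F, U.
  parents(P) \ {V} = {E, U}.
  N also has parents F, L, U.
So the Markov blanket of V is {E, F, L, N, P, U}.

{E, F, L, N, P, U}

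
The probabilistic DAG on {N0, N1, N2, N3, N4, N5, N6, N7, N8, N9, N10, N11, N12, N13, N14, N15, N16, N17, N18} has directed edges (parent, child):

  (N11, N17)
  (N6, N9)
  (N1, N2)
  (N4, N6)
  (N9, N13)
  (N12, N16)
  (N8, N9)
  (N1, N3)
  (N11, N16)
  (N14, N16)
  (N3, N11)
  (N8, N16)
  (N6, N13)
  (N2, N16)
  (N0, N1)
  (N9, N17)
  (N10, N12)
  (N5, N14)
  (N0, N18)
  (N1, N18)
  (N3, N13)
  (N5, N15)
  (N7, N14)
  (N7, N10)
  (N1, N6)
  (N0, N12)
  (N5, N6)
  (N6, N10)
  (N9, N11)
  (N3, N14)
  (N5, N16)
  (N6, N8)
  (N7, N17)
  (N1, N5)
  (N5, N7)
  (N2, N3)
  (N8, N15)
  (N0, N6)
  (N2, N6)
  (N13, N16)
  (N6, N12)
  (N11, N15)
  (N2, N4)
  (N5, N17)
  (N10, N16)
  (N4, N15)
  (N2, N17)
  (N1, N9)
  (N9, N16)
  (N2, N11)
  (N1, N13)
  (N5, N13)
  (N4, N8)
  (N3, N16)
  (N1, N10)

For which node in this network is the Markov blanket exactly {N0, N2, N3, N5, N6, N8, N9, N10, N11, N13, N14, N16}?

The target node must have every member of {N0, N2, N3, N5, N6, N8, N9, N10, N11, N13, N14, N16} as a parent, child, or co-parent, and no others.
Parents of N12: N0, N6, N10; children: N16; co-parents: N2, N3, N5, N8, N9, N10, N11, N13, N14.
These exactly cover the given set, so the node is N12.

N12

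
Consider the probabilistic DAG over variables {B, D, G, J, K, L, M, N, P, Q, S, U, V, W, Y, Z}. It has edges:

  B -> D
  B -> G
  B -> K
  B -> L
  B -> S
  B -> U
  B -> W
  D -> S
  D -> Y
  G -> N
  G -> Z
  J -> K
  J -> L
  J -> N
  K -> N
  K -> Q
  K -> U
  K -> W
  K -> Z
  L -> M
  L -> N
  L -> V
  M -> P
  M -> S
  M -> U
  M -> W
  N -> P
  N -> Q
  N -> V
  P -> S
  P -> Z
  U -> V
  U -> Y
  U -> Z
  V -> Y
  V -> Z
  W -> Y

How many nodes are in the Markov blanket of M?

By definition, MB(M) is built from M's parents, M's children, and the co-parents of M.
M's parents: L.
Children of M: P, S, U, W.
Parents of each child, excluding M:
  P: N
  S: B, D, P
  U: B, K
  W: B, K
MB(M) = {B, D, K, L, N, P, S, U, W}, which has 9 nodes.

9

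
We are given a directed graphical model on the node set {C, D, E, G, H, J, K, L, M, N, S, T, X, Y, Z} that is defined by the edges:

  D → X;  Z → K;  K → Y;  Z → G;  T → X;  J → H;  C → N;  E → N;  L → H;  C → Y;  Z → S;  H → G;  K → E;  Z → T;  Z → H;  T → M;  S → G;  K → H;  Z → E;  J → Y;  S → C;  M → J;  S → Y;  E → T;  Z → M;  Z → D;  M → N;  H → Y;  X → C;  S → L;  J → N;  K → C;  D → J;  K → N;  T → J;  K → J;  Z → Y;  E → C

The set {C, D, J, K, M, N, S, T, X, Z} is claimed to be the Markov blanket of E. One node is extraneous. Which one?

Parents of E: K, Z.
Children of E: C, N, T.
Other parents of E's children:
  T: Z
  C: K, S, X
  N: C, J, K, M
MB(E) = {C, J, K, M, N, S, T, X, Z}.
D is neither a parent, child, nor co-parent of E, so it does not belong.

D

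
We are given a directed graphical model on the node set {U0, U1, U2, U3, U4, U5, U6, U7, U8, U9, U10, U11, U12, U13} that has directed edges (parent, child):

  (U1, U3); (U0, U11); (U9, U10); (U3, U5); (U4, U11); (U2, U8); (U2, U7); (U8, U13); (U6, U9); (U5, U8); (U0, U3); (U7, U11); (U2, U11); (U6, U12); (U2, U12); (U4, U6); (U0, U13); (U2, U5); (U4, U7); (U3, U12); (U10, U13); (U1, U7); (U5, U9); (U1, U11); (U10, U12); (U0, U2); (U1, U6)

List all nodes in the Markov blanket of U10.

By definition, MB(U10) is built from U10's parents, U10's children, and the co-parents of U10.
U10 has parent U9.
U10's children: U12, U13.
For each child, the remaining parents (spouses of U10):
  U12: U2, U3, U6
  U13: U0, U8
Taking the union gives {U0, U2, U3, U6, U8, U9, U12, U13}.

{U0, U2, U3, U6, U8, U9, U12, U13}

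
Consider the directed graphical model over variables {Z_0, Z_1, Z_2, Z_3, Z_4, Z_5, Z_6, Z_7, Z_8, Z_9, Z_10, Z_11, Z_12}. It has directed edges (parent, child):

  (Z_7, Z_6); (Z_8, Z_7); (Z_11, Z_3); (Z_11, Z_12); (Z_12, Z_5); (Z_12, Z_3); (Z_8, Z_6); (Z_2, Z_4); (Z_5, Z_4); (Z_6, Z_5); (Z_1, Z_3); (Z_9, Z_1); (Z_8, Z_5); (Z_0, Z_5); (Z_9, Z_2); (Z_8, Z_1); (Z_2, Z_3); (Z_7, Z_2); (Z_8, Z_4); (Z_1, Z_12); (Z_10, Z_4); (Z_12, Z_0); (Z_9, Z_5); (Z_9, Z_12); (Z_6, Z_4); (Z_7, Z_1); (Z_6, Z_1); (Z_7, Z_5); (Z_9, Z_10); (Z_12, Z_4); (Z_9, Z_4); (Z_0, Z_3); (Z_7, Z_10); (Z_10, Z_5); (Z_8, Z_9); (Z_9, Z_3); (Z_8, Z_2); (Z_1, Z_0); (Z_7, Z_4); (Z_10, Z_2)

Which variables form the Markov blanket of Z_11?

{Z_0, Z_1, Z_2, Z_3, Z_9, Z_12}

Z_11's parents: none.
Children of Z_11: Z_3, Z_12.
For each child, the remaining parents (spouses of Z_11):
  Z_12: Z_1, Z_9
  Z_3: Z_0, Z_1, Z_2, Z_9, Z_12
Union: {} ∪ {Z_3, Z_12} ∪ {Z_0, Z_1, Z_2, Z_9, Z_12} = {Z_0, Z_1, Z_2, Z_3, Z_9, Z_12}.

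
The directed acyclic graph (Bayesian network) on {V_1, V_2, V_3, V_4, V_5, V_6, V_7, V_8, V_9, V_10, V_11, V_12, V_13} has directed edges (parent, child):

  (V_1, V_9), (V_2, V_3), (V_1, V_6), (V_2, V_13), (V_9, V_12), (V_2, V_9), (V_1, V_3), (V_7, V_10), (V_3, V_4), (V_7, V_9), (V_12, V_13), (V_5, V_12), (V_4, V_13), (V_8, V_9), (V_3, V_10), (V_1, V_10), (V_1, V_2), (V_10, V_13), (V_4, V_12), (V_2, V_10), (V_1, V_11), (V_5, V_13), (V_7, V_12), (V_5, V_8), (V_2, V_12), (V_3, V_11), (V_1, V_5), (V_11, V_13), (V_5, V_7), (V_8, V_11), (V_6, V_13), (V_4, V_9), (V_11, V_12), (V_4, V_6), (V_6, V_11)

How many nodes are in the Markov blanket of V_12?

9

Recall MB(v) = parents ∪ children ∪ spouses, where spouses are the other parents of v's children.
V_12's parents: V_2, V_4, V_5, V_7, V_9, V_11.
Ch(V_12) = {V_13}.
Other parents of V_12's children:
  V_13: V_2, V_4, V_5, V_6, V_10, V_11
MB(V_12) = {V_2, V_4, V_5, V_6, V_7, V_9, V_10, V_11, V_13}, which has 9 nodes.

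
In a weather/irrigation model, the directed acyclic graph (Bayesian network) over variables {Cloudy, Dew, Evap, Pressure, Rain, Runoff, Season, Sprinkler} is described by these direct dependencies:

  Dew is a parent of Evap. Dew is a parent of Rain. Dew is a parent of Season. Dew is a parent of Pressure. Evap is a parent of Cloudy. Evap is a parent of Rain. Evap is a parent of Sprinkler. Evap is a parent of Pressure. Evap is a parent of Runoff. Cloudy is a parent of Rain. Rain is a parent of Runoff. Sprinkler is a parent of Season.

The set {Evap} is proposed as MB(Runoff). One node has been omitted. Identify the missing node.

Rain

Runoff has no children.
Parents of Runoff: Evap, Rain.
Runoff has no children, so there are no co-parents.
MB(Runoff) = {Evap, Rain}.
Comparing with the claimed set, Rain is missing.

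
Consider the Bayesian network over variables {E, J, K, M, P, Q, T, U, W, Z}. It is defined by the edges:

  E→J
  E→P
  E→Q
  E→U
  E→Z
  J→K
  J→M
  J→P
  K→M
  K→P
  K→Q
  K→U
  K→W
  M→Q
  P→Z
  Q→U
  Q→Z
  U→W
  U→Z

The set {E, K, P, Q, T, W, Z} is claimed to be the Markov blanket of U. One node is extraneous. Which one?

A node's Markov blanket = Pa ∪ Ch ∪ (parents of Ch other than the node itself).
Ch(U) = {W, Z}.
U has parents E, K, Q.
Parents of each child, excluding U:
  W's other parent is K.
  Z also has parents E, P, Q.
MB(U) = {E, K, P, Q, W, Z}.
T is neither a parent, child, nor co-parent of U, so it does not belong.

T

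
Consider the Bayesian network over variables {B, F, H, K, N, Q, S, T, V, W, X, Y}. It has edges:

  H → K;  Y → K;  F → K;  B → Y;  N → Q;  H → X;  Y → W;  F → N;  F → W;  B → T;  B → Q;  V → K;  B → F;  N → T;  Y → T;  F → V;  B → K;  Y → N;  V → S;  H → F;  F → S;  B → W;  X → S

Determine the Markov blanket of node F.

{B, H, K, N, S, V, W, X, Y}

Parents of F: B, H.
F's children: K, N, S, V, W.
For each child, the remaining parents (spouses of F):
  V: no additional parents.
  S's other parents are V, X.
  N also has parent Y.
  parents(K) \ {F} = {B, H, V, Y}.
  parents(W) \ {F} = {B, Y}.
Union: {B, H} ∪ {K, N, S, V, W} ∪ {B, H, V, X, Y} = {B, H, K, N, S, V, W, X, Y}.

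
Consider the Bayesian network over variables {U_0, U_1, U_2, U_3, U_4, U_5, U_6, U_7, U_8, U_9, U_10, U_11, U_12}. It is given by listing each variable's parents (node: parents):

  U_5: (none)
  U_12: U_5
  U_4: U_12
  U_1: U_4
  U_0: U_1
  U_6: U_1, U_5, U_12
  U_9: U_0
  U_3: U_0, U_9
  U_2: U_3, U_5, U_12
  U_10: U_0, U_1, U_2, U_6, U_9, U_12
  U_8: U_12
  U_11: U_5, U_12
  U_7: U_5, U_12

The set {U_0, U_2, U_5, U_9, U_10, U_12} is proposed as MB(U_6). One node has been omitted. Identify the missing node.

U_1

Recall MB(v) = parents ∪ children ∪ spouses, where spouses are the other parents of v's children.
Ch(U_6) = {U_10}.
U_6's parents: U_1, U_5, U_12.
Co-parents of U_6 (other parents of its children):
  U_10: U_0, U_1, U_2, U_9, U_12
MB(U_6) = {U_0, U_1, U_2, U_5, U_9, U_10, U_12}.
Comparing with the claimed set, U_1 is missing.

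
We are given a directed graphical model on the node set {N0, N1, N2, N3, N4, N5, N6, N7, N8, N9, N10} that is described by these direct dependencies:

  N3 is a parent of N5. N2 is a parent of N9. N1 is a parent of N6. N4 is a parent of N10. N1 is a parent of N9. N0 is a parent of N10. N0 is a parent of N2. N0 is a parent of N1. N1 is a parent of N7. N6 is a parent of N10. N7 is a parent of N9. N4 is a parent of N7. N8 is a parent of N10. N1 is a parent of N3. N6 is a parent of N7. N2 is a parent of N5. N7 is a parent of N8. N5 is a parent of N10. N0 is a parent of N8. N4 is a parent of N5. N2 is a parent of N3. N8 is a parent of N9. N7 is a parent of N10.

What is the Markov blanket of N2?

The Markov blanket of a node is its parents, its children, and the other parents of its children.
Pa(N2) = {N0}.
N2 has children N3, N5, N9.
Co-parents of N2 (other parents of its children):
  N3 also has parent N1.
  parents(N5) \ {N2} = {N3, N4}.
  parents(N9) \ {N2} = {N1, N7, N8}.
Taking the union gives {N0, N1, N3, N4, N5, N7, N8, N9}.

{N0, N1, N3, N4, N5, N7, N8, N9}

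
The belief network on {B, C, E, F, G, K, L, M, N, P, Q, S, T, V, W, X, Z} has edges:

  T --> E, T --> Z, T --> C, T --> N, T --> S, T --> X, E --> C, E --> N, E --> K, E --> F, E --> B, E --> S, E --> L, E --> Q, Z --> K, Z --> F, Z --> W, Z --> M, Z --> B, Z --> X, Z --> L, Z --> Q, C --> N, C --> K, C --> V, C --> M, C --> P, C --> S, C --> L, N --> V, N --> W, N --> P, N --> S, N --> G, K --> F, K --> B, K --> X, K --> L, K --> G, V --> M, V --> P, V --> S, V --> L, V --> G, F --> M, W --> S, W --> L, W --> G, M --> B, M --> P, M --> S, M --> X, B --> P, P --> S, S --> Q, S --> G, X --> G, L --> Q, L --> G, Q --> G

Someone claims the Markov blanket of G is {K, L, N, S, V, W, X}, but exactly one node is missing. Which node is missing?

Q

A node's Markov blanket = Pa ∪ Ch ∪ (parents of Ch other than the node itself).
Children of G: none.
Parents of G: K, L, N, Q, S, V, W, X.
G has no children, so there are no co-parents.
MB(G) = {K, L, N, Q, S, V, W, X}.
Comparing with the claimed set, Q is missing.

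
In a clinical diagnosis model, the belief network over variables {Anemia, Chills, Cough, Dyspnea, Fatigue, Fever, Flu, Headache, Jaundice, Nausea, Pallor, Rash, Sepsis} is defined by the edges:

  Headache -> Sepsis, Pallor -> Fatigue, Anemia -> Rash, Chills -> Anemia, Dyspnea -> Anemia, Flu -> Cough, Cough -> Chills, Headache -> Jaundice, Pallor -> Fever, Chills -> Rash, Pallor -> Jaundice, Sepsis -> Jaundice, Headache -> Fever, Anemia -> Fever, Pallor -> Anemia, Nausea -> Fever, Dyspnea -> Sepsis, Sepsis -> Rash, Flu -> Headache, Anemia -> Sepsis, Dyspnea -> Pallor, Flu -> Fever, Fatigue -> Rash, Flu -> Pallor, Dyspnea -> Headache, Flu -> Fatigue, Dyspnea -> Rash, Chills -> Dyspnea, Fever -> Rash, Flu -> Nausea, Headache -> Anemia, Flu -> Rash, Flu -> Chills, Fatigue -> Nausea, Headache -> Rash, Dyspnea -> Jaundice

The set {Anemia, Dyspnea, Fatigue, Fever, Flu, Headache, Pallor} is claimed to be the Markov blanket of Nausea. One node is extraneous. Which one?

The Markov blanket of a node is its parents, its children, and the other parents of its children.
Parents of Nausea: Fatigue, Flu.
Nausea has child Fever.
Parents of each child, excluding Nausea:
  Fever's other parents are Anemia, Flu, Headache, Pallor.
MB(Nausea) = {Anemia, Fatigue, Fever, Flu, Headache, Pallor}.
Dyspnea is neither a parent, child, nor co-parent of Nausea, so it does not belong.

Dyspnea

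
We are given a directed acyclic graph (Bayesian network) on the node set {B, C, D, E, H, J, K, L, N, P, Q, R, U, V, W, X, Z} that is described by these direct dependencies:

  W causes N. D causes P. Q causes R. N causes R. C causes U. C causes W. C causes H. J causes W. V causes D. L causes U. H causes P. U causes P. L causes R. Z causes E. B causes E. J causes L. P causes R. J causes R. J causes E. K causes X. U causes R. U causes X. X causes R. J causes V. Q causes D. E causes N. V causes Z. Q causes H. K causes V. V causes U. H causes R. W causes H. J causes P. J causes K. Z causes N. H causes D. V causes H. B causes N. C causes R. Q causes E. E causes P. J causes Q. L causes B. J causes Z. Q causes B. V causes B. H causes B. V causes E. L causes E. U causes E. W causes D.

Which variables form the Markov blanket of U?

{B, C, D, E, H, J, K, L, N, P, Q, R, V, X, Z}

The Markov blanket of a node is its parents, its children, and the other parents of its children.
Pa(U) = {C, L, V}.
Ch(U) = {E, P, R, X}.
Parents of each child, excluding U:
  parents(X) \ {U} = {K}.
  E's other parents are B, J, L, Q, V, Z.
  parents(P) \ {U} = {D, E, H, J}.
  R also has parents C, H, J, L, N, P, Q, X.
Union: {C, L, V} ∪ {E, P, R, X} ∪ {B, C, D, E, H, J, K, L, N, P, Q, V, X, Z} = {B, C, D, E, H, J, K, L, N, P, Q, R, V, X, Z}.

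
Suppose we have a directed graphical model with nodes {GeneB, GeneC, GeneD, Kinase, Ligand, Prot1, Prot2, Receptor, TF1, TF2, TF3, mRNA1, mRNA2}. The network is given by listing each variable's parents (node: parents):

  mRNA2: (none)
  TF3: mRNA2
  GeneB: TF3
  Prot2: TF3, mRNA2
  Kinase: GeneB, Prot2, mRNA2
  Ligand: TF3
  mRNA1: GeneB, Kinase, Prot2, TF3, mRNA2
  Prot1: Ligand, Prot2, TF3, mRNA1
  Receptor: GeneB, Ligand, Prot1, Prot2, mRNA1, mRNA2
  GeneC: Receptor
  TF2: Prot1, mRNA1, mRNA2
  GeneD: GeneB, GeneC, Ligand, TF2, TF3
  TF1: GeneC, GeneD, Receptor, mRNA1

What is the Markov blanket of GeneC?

By definition, MB(GeneC) is built from GeneC's parents, GeneC's children, and the co-parents of GeneC.
Ch(GeneC) = {GeneD, TF1}.
GeneC's parents: Receptor.
Other parents of GeneC's children:
  GeneD: GeneB, Ligand, TF2, TF3
  TF1: GeneD, Receptor, mRNA1
So the Markov blanket of GeneC is {GeneB, GeneD, Ligand, Receptor, TF1, TF2, TF3, mRNA1}.

{GeneB, GeneD, Ligand, Receptor, TF1, TF2, TF3, mRNA1}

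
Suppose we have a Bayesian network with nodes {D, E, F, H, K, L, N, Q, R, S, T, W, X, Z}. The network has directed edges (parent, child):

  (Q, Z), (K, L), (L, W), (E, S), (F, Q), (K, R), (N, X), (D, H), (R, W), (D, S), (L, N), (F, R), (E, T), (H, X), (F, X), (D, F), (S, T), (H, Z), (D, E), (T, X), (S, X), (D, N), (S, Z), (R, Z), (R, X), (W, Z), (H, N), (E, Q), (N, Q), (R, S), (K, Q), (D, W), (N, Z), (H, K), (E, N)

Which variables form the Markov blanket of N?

N's children: Q, X, Z.
N's parents: D, E, H, L.
Parents of each child, excluding N:
  Q: E, F, K
  X: F, H, R, S, T
  Z: H, Q, R, S, W
MB(N) = {D, E, F, H, K, L, Q, R, S, T, W, X, Z}.

{D, E, F, H, K, L, Q, R, S, T, W, X, Z}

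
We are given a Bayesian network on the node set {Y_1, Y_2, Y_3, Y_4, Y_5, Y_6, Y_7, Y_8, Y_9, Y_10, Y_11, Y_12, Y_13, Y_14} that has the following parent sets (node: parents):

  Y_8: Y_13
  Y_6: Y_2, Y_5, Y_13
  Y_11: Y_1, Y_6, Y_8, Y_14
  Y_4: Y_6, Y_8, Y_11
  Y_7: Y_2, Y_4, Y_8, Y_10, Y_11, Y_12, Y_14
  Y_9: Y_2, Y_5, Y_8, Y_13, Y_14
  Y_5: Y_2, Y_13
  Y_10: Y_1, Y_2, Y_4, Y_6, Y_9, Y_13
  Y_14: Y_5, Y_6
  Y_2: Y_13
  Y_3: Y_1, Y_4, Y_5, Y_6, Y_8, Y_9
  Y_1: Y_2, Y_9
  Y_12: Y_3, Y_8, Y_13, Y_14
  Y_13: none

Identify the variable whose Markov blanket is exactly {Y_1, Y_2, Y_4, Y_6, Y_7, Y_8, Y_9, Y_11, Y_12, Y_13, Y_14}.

Y_10

The target node must have every member of {Y_1, Y_2, Y_4, Y_6, Y_7, Y_8, Y_9, Y_11, Y_12, Y_13, Y_14} as a parent, child, or co-parent, and no others.
Parents of Y_10: Y_1, Y_2, Y_4, Y_6, Y_9, Y_13; children: Y_7; co-parents: Y_2, Y_4, Y_8, Y_11, Y_12, Y_14.
These exactly cover the given set, so the node is Y_10.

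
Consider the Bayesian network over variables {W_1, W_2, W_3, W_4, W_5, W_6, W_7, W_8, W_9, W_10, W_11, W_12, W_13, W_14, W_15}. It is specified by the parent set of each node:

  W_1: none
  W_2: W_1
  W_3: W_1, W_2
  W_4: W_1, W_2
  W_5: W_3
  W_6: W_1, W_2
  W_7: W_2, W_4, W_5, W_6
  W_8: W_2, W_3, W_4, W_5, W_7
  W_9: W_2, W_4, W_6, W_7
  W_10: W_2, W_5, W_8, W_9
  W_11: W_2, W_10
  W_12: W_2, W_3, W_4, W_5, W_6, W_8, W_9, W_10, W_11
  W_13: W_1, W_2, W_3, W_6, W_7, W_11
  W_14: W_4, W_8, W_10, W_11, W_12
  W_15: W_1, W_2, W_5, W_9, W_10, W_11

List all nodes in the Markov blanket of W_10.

{W_1, W_2, W_3, W_4, W_5, W_6, W_8, W_9, W_11, W_12, W_14, W_15}

The Markov blanket of a node is its parents, its children, and the other parents of its children.
Parents of W_10: W_2, W_5, W_8, W_9.
W_10 has children W_11, W_12, W_14, W_15.
Parents of each child, excluding W_10:
  W_11's other parent is W_2.
  W_12 also has parents W_2, W_3, W_4, W_5, W_6, W_8, W_9, W_11.
  W_14's other parents are W_4, W_8, W_11, W_12.
  W_15's other parents are W_1, W_2, W_5, W_9, W_11.
Taking the union gives {W_1, W_2, W_3, W_4, W_5, W_6, W_8, W_9, W_11, W_12, W_14, W_15}.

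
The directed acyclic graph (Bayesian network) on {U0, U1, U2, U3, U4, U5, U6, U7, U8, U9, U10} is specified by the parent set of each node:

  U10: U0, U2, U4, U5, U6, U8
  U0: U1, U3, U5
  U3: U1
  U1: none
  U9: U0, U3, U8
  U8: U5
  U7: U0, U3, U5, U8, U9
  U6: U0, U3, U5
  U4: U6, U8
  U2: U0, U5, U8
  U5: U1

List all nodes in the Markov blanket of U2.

The Markov blanket of a node is its parents, its children, and the other parents of its children.
U2 has parents U0, U5, U8.
U2 has child U10.
Parents of each child, excluding U2:
  U10 also has parents U0, U4, U5, U6, U8.
Taking the union gives {U0, U4, U5, U6, U8, U10}.

{U0, U4, U5, U6, U8, U10}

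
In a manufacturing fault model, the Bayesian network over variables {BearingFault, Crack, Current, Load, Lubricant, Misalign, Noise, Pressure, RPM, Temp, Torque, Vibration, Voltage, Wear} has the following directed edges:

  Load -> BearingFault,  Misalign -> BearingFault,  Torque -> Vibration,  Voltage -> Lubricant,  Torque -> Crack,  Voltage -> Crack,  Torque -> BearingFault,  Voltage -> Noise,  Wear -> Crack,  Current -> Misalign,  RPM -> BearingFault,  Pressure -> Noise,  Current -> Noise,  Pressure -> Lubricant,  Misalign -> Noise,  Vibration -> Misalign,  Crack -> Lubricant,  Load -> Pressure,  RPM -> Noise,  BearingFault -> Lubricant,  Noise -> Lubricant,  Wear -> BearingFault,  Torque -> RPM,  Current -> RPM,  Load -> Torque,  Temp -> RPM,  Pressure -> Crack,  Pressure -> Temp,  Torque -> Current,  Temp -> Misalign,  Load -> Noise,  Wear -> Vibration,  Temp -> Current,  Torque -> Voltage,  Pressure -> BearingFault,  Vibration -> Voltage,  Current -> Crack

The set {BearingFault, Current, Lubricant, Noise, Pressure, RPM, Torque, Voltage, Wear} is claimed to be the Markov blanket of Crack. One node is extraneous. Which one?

RPM

The Markov blanket of a node is its parents, its children, and the other parents of its children.
Crack's children: Lubricant.
Crack has parents Current, Pressure, Torque, Voltage, Wear.
Parents of each child, excluding Crack:
  Lubricant: BearingFault, Noise, Pressure, Voltage
MB(Crack) = {BearingFault, Current, Lubricant, Noise, Pressure, Torque, Voltage, Wear}.
RPM is neither a parent, child, nor co-parent of Crack, so it does not belong.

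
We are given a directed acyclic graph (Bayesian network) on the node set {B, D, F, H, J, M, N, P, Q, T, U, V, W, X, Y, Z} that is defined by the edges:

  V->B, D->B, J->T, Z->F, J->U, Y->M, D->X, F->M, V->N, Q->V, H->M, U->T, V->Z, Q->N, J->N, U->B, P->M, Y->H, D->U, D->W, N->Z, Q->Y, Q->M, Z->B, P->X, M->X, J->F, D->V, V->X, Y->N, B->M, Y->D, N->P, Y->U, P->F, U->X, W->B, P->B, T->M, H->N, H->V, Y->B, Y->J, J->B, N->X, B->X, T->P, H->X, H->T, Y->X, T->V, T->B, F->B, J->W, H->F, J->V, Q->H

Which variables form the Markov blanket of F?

F's children: B, M.
Pa(F) = {H, J, P, Z}.
Co-parents of F (other parents of its children):
  parents(B) \ {F} = {D, J, P, T, U, V, W, Y, Z}.
  M also has parents B, H, P, Q, T, Y.
MB(F) = {B, D, H, J, M, P, Q, T, U, V, W, Y, Z}.

{B, D, H, J, M, P, Q, T, U, V, W, Y, Z}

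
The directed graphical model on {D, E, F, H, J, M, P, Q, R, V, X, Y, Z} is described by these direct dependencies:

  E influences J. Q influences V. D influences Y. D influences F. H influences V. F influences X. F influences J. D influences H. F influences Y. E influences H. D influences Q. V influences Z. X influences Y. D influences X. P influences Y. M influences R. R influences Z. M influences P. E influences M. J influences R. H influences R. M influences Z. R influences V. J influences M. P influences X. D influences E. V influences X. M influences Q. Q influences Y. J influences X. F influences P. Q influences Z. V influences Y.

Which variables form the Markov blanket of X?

Parents of X: D, F, J, P, V.
X's children: Y.
Parents of each child, excluding X:
  parents(Y) \ {X} = {D, F, P, Q, V}.
So the Markov blanket of X is {D, F, J, P, Q, V, Y}.

{D, F, J, P, Q, V, Y}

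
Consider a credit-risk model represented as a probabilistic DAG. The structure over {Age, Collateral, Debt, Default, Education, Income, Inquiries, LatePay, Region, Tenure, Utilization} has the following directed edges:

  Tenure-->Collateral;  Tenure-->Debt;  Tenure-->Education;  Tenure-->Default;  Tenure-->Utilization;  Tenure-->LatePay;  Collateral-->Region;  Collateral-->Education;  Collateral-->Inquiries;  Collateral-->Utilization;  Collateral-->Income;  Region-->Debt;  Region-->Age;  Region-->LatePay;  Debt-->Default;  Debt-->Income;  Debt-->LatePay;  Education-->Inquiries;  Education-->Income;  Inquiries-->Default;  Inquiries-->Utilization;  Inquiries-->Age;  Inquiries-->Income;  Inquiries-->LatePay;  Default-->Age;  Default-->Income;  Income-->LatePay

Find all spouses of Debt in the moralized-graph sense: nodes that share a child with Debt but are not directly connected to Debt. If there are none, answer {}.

Children of Debt: Default, Income, LatePay.
  parents(Default) \ {Debt} = {Inquiries, Tenure}.
  Income's other parents are Collateral, Default, Education, Inquiries.
  parents(LatePay) \ {Debt} = {Income, Inquiries, Region, Tenure}.
Excluding nodes already adjacent to Debt (Default, Income, LatePay, Region, Tenure), the co-parent-only contribution is {Collateral, Education, Inquiries}.

{Collateral, Education, Inquiries}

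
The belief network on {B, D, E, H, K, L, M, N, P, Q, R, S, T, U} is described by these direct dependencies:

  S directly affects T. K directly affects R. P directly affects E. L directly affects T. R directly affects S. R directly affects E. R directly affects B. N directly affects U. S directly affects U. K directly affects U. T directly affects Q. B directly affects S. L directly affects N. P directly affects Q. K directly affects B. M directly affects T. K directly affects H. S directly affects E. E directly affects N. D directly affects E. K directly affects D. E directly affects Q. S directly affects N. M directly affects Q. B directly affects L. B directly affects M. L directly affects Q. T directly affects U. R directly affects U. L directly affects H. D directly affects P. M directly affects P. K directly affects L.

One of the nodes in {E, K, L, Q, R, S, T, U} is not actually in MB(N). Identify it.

Q

Recall MB(v) = parents ∪ children ∪ spouses, where spouses are the other parents of v's children.
Parents of N: E, L, S.
Children of N: U.
For each child, the remaining parents (spouses of N):
  U also has parents K, R, S, T.
MB(N) = {E, K, L, R, S, T, U}.
Q is neither a parent, child, nor co-parent of N, so it does not belong.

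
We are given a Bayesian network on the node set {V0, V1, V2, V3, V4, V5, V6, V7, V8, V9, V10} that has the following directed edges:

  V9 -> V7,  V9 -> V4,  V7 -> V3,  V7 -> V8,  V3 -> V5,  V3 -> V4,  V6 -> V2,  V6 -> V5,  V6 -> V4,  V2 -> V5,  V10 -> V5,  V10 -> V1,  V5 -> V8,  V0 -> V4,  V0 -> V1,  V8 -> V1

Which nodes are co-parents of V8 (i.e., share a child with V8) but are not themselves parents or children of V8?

{V0, V10}

Children of V8: V1.
  parents(V1) \ {V8} = {V0, V10}.
Excluding nodes already adjacent to V8 (V1, V5, V7), the co-parent-only contribution is {V0, V10}.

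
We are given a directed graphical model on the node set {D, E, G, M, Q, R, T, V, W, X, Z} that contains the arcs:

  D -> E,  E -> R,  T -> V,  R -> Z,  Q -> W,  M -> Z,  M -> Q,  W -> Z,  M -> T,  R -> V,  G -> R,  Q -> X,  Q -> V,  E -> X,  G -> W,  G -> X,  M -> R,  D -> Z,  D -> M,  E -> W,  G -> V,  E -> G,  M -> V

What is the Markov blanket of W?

{D, E, G, M, Q, R, Z}

Pa(W) = {E, G, Q}.
W has child Z.
Co-parents of W (other parents of its children):
  Z's other parents are D, M, R.
Union: {E, G, Q} ∪ {Z} ∪ {D, M, R} = {D, E, G, M, Q, R, Z}.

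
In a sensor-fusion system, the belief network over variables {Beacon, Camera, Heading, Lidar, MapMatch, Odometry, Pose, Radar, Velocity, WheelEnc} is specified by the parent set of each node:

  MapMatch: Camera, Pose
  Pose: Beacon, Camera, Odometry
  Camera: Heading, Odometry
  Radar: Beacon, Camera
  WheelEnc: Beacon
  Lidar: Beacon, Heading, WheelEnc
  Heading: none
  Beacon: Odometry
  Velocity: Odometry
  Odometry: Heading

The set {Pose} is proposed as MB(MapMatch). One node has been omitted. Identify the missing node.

The Markov blanket of a node is its parents, its children, and the other parents of its children.
Ch(MapMatch) = {}.
MapMatch's parents: Camera, Pose.
MapMatch has no children, so there are no co-parents.
MB(MapMatch) = {Camera, Pose}.
Comparing with the claimed set, Camera is missing.

Camera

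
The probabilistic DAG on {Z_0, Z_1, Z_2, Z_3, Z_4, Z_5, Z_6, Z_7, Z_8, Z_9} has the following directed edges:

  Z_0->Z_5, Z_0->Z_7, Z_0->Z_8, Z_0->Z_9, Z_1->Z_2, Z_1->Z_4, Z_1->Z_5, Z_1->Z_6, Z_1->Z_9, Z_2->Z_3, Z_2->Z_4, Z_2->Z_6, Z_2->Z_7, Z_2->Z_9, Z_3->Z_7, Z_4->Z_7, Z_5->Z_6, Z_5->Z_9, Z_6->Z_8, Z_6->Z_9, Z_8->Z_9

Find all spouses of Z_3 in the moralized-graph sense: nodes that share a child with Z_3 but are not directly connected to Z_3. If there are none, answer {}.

Children of Z_3: Z_7.
  Z_7 also has parents Z_0, Z_2, Z_4.
Excluding nodes already adjacent to Z_3 (Z_2, Z_7), the co-parent-only contribution is {Z_0, Z_4}.

{Z_0, Z_4}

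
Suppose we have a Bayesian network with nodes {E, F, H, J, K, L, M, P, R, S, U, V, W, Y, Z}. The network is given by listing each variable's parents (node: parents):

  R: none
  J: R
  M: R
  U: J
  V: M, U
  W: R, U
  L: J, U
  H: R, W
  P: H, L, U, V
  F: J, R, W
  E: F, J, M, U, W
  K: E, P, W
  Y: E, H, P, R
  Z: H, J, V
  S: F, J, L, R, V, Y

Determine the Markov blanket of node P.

P has parents H, L, U, V.
Ch(P) = {K, Y}.
Co-parents of P (other parents of its children):
  parents(K) \ {P} = {E, W}.
  Y also has parents E, H, R.
So the Markov blanket of P is {E, H, K, L, R, U, V, W, Y}.

{E, H, K, L, R, U, V, W, Y}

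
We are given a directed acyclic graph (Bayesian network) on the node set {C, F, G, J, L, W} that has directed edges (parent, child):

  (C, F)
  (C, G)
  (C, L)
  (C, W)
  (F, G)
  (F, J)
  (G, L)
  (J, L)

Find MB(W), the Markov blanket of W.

{C}

By definition, MB(W) is built from W's parents, W's children, and the co-parents of W.
W has no children.
Pa(W) = {C}.
With no children, W has no spouses; the co-parent set is empty.
Taking the union gives {C}.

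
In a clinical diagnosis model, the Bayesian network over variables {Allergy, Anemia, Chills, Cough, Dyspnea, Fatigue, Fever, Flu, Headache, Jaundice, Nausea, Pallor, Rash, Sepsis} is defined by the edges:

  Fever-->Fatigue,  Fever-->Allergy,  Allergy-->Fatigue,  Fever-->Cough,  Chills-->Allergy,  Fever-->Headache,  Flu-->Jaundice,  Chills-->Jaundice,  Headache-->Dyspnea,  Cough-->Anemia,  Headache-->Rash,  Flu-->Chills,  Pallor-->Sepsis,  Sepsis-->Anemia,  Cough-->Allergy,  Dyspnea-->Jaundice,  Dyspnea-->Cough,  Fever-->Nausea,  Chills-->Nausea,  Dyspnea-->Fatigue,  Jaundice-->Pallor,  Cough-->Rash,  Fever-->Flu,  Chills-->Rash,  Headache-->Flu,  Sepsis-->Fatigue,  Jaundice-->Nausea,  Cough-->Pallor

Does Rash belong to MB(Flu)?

No

By definition, MB(Flu) is built from Flu's parents, Flu's children, and the co-parents of Flu.
Children of Flu: Chills, Jaundice.
Pa(Flu) = {Fever, Headache}.
Other parents of Flu's children:
  Chills: no additional parents.
  Jaundice's other parents are Chills, Dyspnea.
MB(Flu) = {Chills, Dyspnea, Fever, Headache, Jaundice}; Rash is not in this set.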